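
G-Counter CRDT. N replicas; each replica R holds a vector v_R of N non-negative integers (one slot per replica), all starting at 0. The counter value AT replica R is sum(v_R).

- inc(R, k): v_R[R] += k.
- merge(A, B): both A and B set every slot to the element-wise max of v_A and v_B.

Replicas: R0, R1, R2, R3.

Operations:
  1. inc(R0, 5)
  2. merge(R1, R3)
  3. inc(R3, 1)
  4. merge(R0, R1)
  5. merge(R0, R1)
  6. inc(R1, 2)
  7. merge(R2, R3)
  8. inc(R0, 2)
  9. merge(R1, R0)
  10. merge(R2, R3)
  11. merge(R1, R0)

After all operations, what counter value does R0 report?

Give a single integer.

Answer: 9

Derivation:
Op 1: inc R0 by 5 -> R0=(5,0,0,0) value=5
Op 2: merge R1<->R3 -> R1=(0,0,0,0) R3=(0,0,0,0)
Op 3: inc R3 by 1 -> R3=(0,0,0,1) value=1
Op 4: merge R0<->R1 -> R0=(5,0,0,0) R1=(5,0,0,0)
Op 5: merge R0<->R1 -> R0=(5,0,0,0) R1=(5,0,0,0)
Op 6: inc R1 by 2 -> R1=(5,2,0,0) value=7
Op 7: merge R2<->R3 -> R2=(0,0,0,1) R3=(0,0,0,1)
Op 8: inc R0 by 2 -> R0=(7,0,0,0) value=7
Op 9: merge R1<->R0 -> R1=(7,2,0,0) R0=(7,2,0,0)
Op 10: merge R2<->R3 -> R2=(0,0,0,1) R3=(0,0,0,1)
Op 11: merge R1<->R0 -> R1=(7,2,0,0) R0=(7,2,0,0)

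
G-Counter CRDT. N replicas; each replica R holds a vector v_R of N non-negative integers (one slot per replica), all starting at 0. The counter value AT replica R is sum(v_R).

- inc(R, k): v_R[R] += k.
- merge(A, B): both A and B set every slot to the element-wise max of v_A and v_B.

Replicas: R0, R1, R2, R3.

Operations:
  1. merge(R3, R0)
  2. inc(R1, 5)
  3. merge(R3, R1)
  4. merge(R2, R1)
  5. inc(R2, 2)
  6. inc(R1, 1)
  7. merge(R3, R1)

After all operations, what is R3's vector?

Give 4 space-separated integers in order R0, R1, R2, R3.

Op 1: merge R3<->R0 -> R3=(0,0,0,0) R0=(0,0,0,0)
Op 2: inc R1 by 5 -> R1=(0,5,0,0) value=5
Op 3: merge R3<->R1 -> R3=(0,5,0,0) R1=(0,5,0,0)
Op 4: merge R2<->R1 -> R2=(0,5,0,0) R1=(0,5,0,0)
Op 5: inc R2 by 2 -> R2=(0,5,2,0) value=7
Op 6: inc R1 by 1 -> R1=(0,6,0,0) value=6
Op 7: merge R3<->R1 -> R3=(0,6,0,0) R1=(0,6,0,0)

Answer: 0 6 0 0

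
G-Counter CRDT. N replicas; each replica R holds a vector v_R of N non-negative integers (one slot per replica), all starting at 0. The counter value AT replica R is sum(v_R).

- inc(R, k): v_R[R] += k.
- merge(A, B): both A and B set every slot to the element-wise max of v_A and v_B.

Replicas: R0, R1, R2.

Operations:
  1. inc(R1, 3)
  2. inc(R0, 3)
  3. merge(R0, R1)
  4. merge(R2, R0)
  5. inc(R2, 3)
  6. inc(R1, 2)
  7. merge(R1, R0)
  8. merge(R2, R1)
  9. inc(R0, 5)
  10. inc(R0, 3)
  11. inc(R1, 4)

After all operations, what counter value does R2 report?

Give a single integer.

Answer: 11

Derivation:
Op 1: inc R1 by 3 -> R1=(0,3,0) value=3
Op 2: inc R0 by 3 -> R0=(3,0,0) value=3
Op 3: merge R0<->R1 -> R0=(3,3,0) R1=(3,3,0)
Op 4: merge R2<->R0 -> R2=(3,3,0) R0=(3,3,0)
Op 5: inc R2 by 3 -> R2=(3,3,3) value=9
Op 6: inc R1 by 2 -> R1=(3,5,0) value=8
Op 7: merge R1<->R0 -> R1=(3,5,0) R0=(3,5,0)
Op 8: merge R2<->R1 -> R2=(3,5,3) R1=(3,5,3)
Op 9: inc R0 by 5 -> R0=(8,5,0) value=13
Op 10: inc R0 by 3 -> R0=(11,5,0) value=16
Op 11: inc R1 by 4 -> R1=(3,9,3) value=15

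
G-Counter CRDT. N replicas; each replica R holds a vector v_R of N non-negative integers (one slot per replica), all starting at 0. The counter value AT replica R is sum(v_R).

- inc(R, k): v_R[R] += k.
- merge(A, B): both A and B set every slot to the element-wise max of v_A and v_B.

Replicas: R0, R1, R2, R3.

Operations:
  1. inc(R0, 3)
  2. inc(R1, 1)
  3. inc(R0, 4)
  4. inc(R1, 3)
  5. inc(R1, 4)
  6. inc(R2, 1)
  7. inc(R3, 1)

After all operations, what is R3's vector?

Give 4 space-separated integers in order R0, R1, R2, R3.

Answer: 0 0 0 1

Derivation:
Op 1: inc R0 by 3 -> R0=(3,0,0,0) value=3
Op 2: inc R1 by 1 -> R1=(0,1,0,0) value=1
Op 3: inc R0 by 4 -> R0=(7,0,0,0) value=7
Op 4: inc R1 by 3 -> R1=(0,4,0,0) value=4
Op 5: inc R1 by 4 -> R1=(0,8,0,0) value=8
Op 6: inc R2 by 1 -> R2=(0,0,1,0) value=1
Op 7: inc R3 by 1 -> R3=(0,0,0,1) value=1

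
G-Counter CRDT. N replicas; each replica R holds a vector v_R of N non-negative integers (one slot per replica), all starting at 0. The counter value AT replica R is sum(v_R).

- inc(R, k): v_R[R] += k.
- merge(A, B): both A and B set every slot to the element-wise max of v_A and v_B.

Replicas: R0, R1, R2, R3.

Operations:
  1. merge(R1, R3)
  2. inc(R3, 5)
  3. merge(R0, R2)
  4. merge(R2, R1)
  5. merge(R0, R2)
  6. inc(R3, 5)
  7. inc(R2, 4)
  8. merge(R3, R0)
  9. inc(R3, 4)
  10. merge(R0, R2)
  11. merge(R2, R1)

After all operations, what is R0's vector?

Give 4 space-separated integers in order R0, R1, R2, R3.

Answer: 0 0 4 10

Derivation:
Op 1: merge R1<->R3 -> R1=(0,0,0,0) R3=(0,0,0,0)
Op 2: inc R3 by 5 -> R3=(0,0,0,5) value=5
Op 3: merge R0<->R2 -> R0=(0,0,0,0) R2=(0,0,0,0)
Op 4: merge R2<->R1 -> R2=(0,0,0,0) R1=(0,0,0,0)
Op 5: merge R0<->R2 -> R0=(0,0,0,0) R2=(0,0,0,0)
Op 6: inc R3 by 5 -> R3=(0,0,0,10) value=10
Op 7: inc R2 by 4 -> R2=(0,0,4,0) value=4
Op 8: merge R3<->R0 -> R3=(0,0,0,10) R0=(0,0,0,10)
Op 9: inc R3 by 4 -> R3=(0,0,0,14) value=14
Op 10: merge R0<->R2 -> R0=(0,0,4,10) R2=(0,0,4,10)
Op 11: merge R2<->R1 -> R2=(0,0,4,10) R1=(0,0,4,10)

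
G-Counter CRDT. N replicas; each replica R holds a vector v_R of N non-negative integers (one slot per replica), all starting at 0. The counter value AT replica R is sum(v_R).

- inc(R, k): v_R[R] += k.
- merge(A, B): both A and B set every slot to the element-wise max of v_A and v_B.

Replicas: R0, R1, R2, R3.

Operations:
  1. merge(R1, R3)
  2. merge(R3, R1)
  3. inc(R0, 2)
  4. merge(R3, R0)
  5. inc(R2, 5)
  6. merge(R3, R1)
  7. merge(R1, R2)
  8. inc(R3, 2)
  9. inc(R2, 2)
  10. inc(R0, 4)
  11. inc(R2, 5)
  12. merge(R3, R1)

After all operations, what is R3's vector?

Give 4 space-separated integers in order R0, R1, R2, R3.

Answer: 2 0 5 2

Derivation:
Op 1: merge R1<->R3 -> R1=(0,0,0,0) R3=(0,0,0,0)
Op 2: merge R3<->R1 -> R3=(0,0,0,0) R1=(0,0,0,0)
Op 3: inc R0 by 2 -> R0=(2,0,0,0) value=2
Op 4: merge R3<->R0 -> R3=(2,0,0,0) R0=(2,0,0,0)
Op 5: inc R2 by 5 -> R2=(0,0,5,0) value=5
Op 6: merge R3<->R1 -> R3=(2,0,0,0) R1=(2,0,0,0)
Op 7: merge R1<->R2 -> R1=(2,0,5,0) R2=(2,0,5,0)
Op 8: inc R3 by 2 -> R3=(2,0,0,2) value=4
Op 9: inc R2 by 2 -> R2=(2,0,7,0) value=9
Op 10: inc R0 by 4 -> R0=(6,0,0,0) value=6
Op 11: inc R2 by 5 -> R2=(2,0,12,0) value=14
Op 12: merge R3<->R1 -> R3=(2,0,5,2) R1=(2,0,5,2)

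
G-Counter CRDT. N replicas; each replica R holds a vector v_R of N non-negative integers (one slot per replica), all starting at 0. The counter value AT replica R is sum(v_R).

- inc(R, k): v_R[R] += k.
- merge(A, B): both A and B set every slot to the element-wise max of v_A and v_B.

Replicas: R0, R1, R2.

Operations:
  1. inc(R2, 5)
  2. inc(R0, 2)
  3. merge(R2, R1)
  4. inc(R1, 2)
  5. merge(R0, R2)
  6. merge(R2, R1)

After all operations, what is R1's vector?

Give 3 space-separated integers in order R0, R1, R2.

Op 1: inc R2 by 5 -> R2=(0,0,5) value=5
Op 2: inc R0 by 2 -> R0=(2,0,0) value=2
Op 3: merge R2<->R1 -> R2=(0,0,5) R1=(0,0,5)
Op 4: inc R1 by 2 -> R1=(0,2,5) value=7
Op 5: merge R0<->R2 -> R0=(2,0,5) R2=(2,0,5)
Op 6: merge R2<->R1 -> R2=(2,2,5) R1=(2,2,5)

Answer: 2 2 5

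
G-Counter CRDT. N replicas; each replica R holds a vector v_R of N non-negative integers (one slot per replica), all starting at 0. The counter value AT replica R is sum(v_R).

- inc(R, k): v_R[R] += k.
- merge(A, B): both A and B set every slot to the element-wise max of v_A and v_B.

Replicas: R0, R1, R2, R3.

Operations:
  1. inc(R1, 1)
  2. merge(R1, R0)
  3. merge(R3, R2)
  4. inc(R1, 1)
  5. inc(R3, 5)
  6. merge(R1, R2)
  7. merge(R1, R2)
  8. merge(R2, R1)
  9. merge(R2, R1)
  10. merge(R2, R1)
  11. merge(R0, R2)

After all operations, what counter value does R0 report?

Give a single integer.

Op 1: inc R1 by 1 -> R1=(0,1,0,0) value=1
Op 2: merge R1<->R0 -> R1=(0,1,0,0) R0=(0,1,0,0)
Op 3: merge R3<->R2 -> R3=(0,0,0,0) R2=(0,0,0,0)
Op 4: inc R1 by 1 -> R1=(0,2,0,0) value=2
Op 5: inc R3 by 5 -> R3=(0,0,0,5) value=5
Op 6: merge R1<->R2 -> R1=(0,2,0,0) R2=(0,2,0,0)
Op 7: merge R1<->R2 -> R1=(0,2,0,0) R2=(0,2,0,0)
Op 8: merge R2<->R1 -> R2=(0,2,0,0) R1=(0,2,0,0)
Op 9: merge R2<->R1 -> R2=(0,2,0,0) R1=(0,2,0,0)
Op 10: merge R2<->R1 -> R2=(0,2,0,0) R1=(0,2,0,0)
Op 11: merge R0<->R2 -> R0=(0,2,0,0) R2=(0,2,0,0)

Answer: 2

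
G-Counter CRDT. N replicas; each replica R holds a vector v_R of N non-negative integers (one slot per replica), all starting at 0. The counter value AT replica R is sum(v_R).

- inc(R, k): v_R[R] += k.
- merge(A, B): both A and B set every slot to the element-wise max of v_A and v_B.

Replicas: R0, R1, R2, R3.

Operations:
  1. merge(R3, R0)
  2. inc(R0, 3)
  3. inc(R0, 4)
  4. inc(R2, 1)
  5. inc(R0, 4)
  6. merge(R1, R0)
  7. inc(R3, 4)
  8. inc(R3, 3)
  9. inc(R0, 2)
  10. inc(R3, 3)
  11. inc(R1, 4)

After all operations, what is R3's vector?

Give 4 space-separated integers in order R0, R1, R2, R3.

Op 1: merge R3<->R0 -> R3=(0,0,0,0) R0=(0,0,0,0)
Op 2: inc R0 by 3 -> R0=(3,0,0,0) value=3
Op 3: inc R0 by 4 -> R0=(7,0,0,0) value=7
Op 4: inc R2 by 1 -> R2=(0,0,1,0) value=1
Op 5: inc R0 by 4 -> R0=(11,0,0,0) value=11
Op 6: merge R1<->R0 -> R1=(11,0,0,0) R0=(11,0,0,0)
Op 7: inc R3 by 4 -> R3=(0,0,0,4) value=4
Op 8: inc R3 by 3 -> R3=(0,0,0,7) value=7
Op 9: inc R0 by 2 -> R0=(13,0,0,0) value=13
Op 10: inc R3 by 3 -> R3=(0,0,0,10) value=10
Op 11: inc R1 by 4 -> R1=(11,4,0,0) value=15

Answer: 0 0 0 10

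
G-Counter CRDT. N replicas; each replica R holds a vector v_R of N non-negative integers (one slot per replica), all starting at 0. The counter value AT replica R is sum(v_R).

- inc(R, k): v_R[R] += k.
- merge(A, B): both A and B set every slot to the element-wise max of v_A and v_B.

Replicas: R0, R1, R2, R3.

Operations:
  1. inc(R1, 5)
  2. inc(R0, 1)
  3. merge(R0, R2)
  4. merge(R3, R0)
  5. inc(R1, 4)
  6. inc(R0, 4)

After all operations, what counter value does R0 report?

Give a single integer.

Answer: 5

Derivation:
Op 1: inc R1 by 5 -> R1=(0,5,0,0) value=5
Op 2: inc R0 by 1 -> R0=(1,0,0,0) value=1
Op 3: merge R0<->R2 -> R0=(1,0,0,0) R2=(1,0,0,0)
Op 4: merge R3<->R0 -> R3=(1,0,0,0) R0=(1,0,0,0)
Op 5: inc R1 by 4 -> R1=(0,9,0,0) value=9
Op 6: inc R0 by 4 -> R0=(5,0,0,0) value=5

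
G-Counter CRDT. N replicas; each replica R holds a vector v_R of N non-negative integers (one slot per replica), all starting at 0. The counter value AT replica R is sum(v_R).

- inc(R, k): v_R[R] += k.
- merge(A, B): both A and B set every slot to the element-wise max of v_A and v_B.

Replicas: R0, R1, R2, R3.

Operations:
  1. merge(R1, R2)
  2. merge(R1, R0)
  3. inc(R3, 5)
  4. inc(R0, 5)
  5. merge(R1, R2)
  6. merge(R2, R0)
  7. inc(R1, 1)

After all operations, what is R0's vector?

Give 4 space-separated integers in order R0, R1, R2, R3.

Op 1: merge R1<->R2 -> R1=(0,0,0,0) R2=(0,0,0,0)
Op 2: merge R1<->R0 -> R1=(0,0,0,0) R0=(0,0,0,0)
Op 3: inc R3 by 5 -> R3=(0,0,0,5) value=5
Op 4: inc R0 by 5 -> R0=(5,0,0,0) value=5
Op 5: merge R1<->R2 -> R1=(0,0,0,0) R2=(0,0,0,0)
Op 6: merge R2<->R0 -> R2=(5,0,0,0) R0=(5,0,0,0)
Op 7: inc R1 by 1 -> R1=(0,1,0,0) value=1

Answer: 5 0 0 0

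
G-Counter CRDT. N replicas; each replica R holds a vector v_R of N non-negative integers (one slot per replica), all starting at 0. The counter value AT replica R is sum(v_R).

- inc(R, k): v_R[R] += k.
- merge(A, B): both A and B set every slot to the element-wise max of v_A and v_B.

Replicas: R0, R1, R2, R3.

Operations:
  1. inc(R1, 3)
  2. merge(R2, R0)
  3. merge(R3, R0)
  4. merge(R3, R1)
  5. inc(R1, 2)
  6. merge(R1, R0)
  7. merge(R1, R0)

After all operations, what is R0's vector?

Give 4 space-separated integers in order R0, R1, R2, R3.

Answer: 0 5 0 0

Derivation:
Op 1: inc R1 by 3 -> R1=(0,3,0,0) value=3
Op 2: merge R2<->R0 -> R2=(0,0,0,0) R0=(0,0,0,0)
Op 3: merge R3<->R0 -> R3=(0,0,0,0) R0=(0,0,0,0)
Op 4: merge R3<->R1 -> R3=(0,3,0,0) R1=(0,3,0,0)
Op 5: inc R1 by 2 -> R1=(0,5,0,0) value=5
Op 6: merge R1<->R0 -> R1=(0,5,0,0) R0=(0,5,0,0)
Op 7: merge R1<->R0 -> R1=(0,5,0,0) R0=(0,5,0,0)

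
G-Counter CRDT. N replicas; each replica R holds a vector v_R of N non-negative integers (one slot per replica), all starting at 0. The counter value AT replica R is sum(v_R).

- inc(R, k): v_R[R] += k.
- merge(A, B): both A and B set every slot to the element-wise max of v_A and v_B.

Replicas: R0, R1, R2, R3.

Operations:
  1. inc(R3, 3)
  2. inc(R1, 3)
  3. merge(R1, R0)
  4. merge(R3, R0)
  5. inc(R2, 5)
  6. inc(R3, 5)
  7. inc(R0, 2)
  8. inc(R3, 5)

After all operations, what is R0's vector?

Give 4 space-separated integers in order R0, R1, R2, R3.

Answer: 2 3 0 3

Derivation:
Op 1: inc R3 by 3 -> R3=(0,0,0,3) value=3
Op 2: inc R1 by 3 -> R1=(0,3,0,0) value=3
Op 3: merge R1<->R0 -> R1=(0,3,0,0) R0=(0,3,0,0)
Op 4: merge R3<->R0 -> R3=(0,3,0,3) R0=(0,3,0,3)
Op 5: inc R2 by 5 -> R2=(0,0,5,0) value=5
Op 6: inc R3 by 5 -> R3=(0,3,0,8) value=11
Op 7: inc R0 by 2 -> R0=(2,3,0,3) value=8
Op 8: inc R3 by 5 -> R3=(0,3,0,13) value=16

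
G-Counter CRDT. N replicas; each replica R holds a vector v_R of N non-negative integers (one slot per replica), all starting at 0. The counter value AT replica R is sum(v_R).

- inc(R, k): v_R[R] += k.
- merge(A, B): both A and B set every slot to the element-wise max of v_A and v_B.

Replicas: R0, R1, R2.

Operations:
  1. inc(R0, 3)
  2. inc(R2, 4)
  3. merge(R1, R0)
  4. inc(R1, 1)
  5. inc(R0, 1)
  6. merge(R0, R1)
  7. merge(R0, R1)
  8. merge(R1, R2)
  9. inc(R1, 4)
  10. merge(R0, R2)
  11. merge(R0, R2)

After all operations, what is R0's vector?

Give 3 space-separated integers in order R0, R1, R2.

Answer: 4 1 4

Derivation:
Op 1: inc R0 by 3 -> R0=(3,0,0) value=3
Op 2: inc R2 by 4 -> R2=(0,0,4) value=4
Op 3: merge R1<->R0 -> R1=(3,0,0) R0=(3,0,0)
Op 4: inc R1 by 1 -> R1=(3,1,0) value=4
Op 5: inc R0 by 1 -> R0=(4,0,0) value=4
Op 6: merge R0<->R1 -> R0=(4,1,0) R1=(4,1,0)
Op 7: merge R0<->R1 -> R0=(4,1,0) R1=(4,1,0)
Op 8: merge R1<->R2 -> R1=(4,1,4) R2=(4,1,4)
Op 9: inc R1 by 4 -> R1=(4,5,4) value=13
Op 10: merge R0<->R2 -> R0=(4,1,4) R2=(4,1,4)
Op 11: merge R0<->R2 -> R0=(4,1,4) R2=(4,1,4)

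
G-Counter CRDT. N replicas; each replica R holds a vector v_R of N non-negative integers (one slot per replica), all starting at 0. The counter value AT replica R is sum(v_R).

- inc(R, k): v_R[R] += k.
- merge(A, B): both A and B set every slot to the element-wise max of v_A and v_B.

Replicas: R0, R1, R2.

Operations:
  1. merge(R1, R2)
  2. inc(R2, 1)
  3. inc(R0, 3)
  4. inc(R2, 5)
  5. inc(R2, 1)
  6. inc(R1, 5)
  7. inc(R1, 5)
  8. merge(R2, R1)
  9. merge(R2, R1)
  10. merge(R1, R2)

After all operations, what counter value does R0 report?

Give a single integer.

Op 1: merge R1<->R2 -> R1=(0,0,0) R2=(0,0,0)
Op 2: inc R2 by 1 -> R2=(0,0,1) value=1
Op 3: inc R0 by 3 -> R0=(3,0,0) value=3
Op 4: inc R2 by 5 -> R2=(0,0,6) value=6
Op 5: inc R2 by 1 -> R2=(0,0,7) value=7
Op 6: inc R1 by 5 -> R1=(0,5,0) value=5
Op 7: inc R1 by 5 -> R1=(0,10,0) value=10
Op 8: merge R2<->R1 -> R2=(0,10,7) R1=(0,10,7)
Op 9: merge R2<->R1 -> R2=(0,10,7) R1=(0,10,7)
Op 10: merge R1<->R2 -> R1=(0,10,7) R2=(0,10,7)

Answer: 3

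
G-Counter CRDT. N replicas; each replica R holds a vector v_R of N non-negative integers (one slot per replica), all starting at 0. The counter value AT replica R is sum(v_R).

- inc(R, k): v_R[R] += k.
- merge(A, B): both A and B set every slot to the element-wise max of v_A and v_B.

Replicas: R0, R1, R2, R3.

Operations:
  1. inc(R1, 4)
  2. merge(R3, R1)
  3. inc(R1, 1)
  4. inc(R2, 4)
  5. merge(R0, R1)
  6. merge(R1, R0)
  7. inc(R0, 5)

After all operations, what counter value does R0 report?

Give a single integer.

Answer: 10

Derivation:
Op 1: inc R1 by 4 -> R1=(0,4,0,0) value=4
Op 2: merge R3<->R1 -> R3=(0,4,0,0) R1=(0,4,0,0)
Op 3: inc R1 by 1 -> R1=(0,5,0,0) value=5
Op 4: inc R2 by 4 -> R2=(0,0,4,0) value=4
Op 5: merge R0<->R1 -> R0=(0,5,0,0) R1=(0,5,0,0)
Op 6: merge R1<->R0 -> R1=(0,5,0,0) R0=(0,5,0,0)
Op 7: inc R0 by 5 -> R0=(5,5,0,0) value=10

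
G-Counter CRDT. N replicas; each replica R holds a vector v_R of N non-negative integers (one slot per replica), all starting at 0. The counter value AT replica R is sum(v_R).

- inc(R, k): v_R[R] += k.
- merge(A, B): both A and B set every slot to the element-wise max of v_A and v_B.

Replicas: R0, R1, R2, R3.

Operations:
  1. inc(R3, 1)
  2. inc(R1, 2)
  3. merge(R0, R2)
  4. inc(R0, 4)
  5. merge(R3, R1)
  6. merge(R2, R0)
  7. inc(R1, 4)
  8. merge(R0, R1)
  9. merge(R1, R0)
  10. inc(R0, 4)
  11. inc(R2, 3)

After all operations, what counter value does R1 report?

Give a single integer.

Op 1: inc R3 by 1 -> R3=(0,0,0,1) value=1
Op 2: inc R1 by 2 -> R1=(0,2,0,0) value=2
Op 3: merge R0<->R2 -> R0=(0,0,0,0) R2=(0,0,0,0)
Op 4: inc R0 by 4 -> R0=(4,0,0,0) value=4
Op 5: merge R3<->R1 -> R3=(0,2,0,1) R1=(0,2,0,1)
Op 6: merge R2<->R0 -> R2=(4,0,0,0) R0=(4,0,0,0)
Op 7: inc R1 by 4 -> R1=(0,6,0,1) value=7
Op 8: merge R0<->R1 -> R0=(4,6,0,1) R1=(4,6,0,1)
Op 9: merge R1<->R0 -> R1=(4,6,0,1) R0=(4,6,0,1)
Op 10: inc R0 by 4 -> R0=(8,6,0,1) value=15
Op 11: inc R2 by 3 -> R2=(4,0,3,0) value=7

Answer: 11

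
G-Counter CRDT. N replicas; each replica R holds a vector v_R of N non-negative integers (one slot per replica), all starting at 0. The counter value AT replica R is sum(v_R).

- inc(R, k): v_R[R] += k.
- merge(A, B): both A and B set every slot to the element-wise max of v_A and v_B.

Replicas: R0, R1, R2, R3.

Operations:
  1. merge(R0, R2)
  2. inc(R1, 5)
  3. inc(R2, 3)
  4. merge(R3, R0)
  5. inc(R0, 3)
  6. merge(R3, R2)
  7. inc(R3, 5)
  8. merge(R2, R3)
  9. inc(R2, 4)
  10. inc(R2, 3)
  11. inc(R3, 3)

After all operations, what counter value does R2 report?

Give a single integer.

Answer: 15

Derivation:
Op 1: merge R0<->R2 -> R0=(0,0,0,0) R2=(0,0,0,0)
Op 2: inc R1 by 5 -> R1=(0,5,0,0) value=5
Op 3: inc R2 by 3 -> R2=(0,0,3,0) value=3
Op 4: merge R3<->R0 -> R3=(0,0,0,0) R0=(0,0,0,0)
Op 5: inc R0 by 3 -> R0=(3,0,0,0) value=3
Op 6: merge R3<->R2 -> R3=(0,0,3,0) R2=(0,0,3,0)
Op 7: inc R3 by 5 -> R3=(0,0,3,5) value=8
Op 8: merge R2<->R3 -> R2=(0,0,3,5) R3=(0,0,3,5)
Op 9: inc R2 by 4 -> R2=(0,0,7,5) value=12
Op 10: inc R2 by 3 -> R2=(0,0,10,5) value=15
Op 11: inc R3 by 3 -> R3=(0,0,3,8) value=11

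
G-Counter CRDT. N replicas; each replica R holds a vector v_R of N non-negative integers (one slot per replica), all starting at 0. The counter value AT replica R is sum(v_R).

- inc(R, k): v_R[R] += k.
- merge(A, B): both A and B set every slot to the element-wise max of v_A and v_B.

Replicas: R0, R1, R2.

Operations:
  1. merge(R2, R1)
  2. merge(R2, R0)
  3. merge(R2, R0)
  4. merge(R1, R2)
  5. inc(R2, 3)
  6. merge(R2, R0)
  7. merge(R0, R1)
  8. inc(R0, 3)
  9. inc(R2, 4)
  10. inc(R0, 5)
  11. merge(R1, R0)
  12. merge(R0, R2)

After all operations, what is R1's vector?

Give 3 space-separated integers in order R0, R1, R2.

Answer: 8 0 3

Derivation:
Op 1: merge R2<->R1 -> R2=(0,0,0) R1=(0,0,0)
Op 2: merge R2<->R0 -> R2=(0,0,0) R0=(0,0,0)
Op 3: merge R2<->R0 -> R2=(0,0,0) R0=(0,0,0)
Op 4: merge R1<->R2 -> R1=(0,0,0) R2=(0,0,0)
Op 5: inc R2 by 3 -> R2=(0,0,3) value=3
Op 6: merge R2<->R0 -> R2=(0,0,3) R0=(0,0,3)
Op 7: merge R0<->R1 -> R0=(0,0,3) R1=(0,0,3)
Op 8: inc R0 by 3 -> R0=(3,0,3) value=6
Op 9: inc R2 by 4 -> R2=(0,0,7) value=7
Op 10: inc R0 by 5 -> R0=(8,0,3) value=11
Op 11: merge R1<->R0 -> R1=(8,0,3) R0=(8,0,3)
Op 12: merge R0<->R2 -> R0=(8,0,7) R2=(8,0,7)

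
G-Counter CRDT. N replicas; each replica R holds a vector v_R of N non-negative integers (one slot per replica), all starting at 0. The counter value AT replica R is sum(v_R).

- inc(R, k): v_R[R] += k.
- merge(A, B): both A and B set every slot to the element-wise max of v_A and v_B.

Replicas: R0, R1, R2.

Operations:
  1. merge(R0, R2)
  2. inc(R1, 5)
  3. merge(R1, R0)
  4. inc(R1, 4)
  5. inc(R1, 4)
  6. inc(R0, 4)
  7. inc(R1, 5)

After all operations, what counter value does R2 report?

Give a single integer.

Op 1: merge R0<->R2 -> R0=(0,0,0) R2=(0,0,0)
Op 2: inc R1 by 5 -> R1=(0,5,0) value=5
Op 3: merge R1<->R0 -> R1=(0,5,0) R0=(0,5,0)
Op 4: inc R1 by 4 -> R1=(0,9,0) value=9
Op 5: inc R1 by 4 -> R1=(0,13,0) value=13
Op 6: inc R0 by 4 -> R0=(4,5,0) value=9
Op 7: inc R1 by 5 -> R1=(0,18,0) value=18

Answer: 0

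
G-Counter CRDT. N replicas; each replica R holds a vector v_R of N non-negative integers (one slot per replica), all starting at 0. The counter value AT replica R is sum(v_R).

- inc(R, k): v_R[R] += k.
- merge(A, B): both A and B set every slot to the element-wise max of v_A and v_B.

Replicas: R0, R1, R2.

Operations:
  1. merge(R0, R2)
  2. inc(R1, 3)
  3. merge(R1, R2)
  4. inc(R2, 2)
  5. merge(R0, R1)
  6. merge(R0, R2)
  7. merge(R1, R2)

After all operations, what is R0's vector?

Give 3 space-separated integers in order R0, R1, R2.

Answer: 0 3 2

Derivation:
Op 1: merge R0<->R2 -> R0=(0,0,0) R2=(0,0,0)
Op 2: inc R1 by 3 -> R1=(0,3,0) value=3
Op 3: merge R1<->R2 -> R1=(0,3,0) R2=(0,3,0)
Op 4: inc R2 by 2 -> R2=(0,3,2) value=5
Op 5: merge R0<->R1 -> R0=(0,3,0) R1=(0,3,0)
Op 6: merge R0<->R2 -> R0=(0,3,2) R2=(0,3,2)
Op 7: merge R1<->R2 -> R1=(0,3,2) R2=(0,3,2)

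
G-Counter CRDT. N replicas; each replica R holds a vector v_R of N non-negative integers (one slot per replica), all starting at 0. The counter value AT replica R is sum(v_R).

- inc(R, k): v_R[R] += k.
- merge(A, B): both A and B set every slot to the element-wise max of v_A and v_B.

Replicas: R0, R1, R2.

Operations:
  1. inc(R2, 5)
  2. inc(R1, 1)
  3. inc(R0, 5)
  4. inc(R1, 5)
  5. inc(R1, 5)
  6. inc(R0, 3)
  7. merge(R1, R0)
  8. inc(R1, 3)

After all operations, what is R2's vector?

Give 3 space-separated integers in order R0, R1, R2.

Answer: 0 0 5

Derivation:
Op 1: inc R2 by 5 -> R2=(0,0,5) value=5
Op 2: inc R1 by 1 -> R1=(0,1,0) value=1
Op 3: inc R0 by 5 -> R0=(5,0,0) value=5
Op 4: inc R1 by 5 -> R1=(0,6,0) value=6
Op 5: inc R1 by 5 -> R1=(0,11,0) value=11
Op 6: inc R0 by 3 -> R0=(8,0,0) value=8
Op 7: merge R1<->R0 -> R1=(8,11,0) R0=(8,11,0)
Op 8: inc R1 by 3 -> R1=(8,14,0) value=22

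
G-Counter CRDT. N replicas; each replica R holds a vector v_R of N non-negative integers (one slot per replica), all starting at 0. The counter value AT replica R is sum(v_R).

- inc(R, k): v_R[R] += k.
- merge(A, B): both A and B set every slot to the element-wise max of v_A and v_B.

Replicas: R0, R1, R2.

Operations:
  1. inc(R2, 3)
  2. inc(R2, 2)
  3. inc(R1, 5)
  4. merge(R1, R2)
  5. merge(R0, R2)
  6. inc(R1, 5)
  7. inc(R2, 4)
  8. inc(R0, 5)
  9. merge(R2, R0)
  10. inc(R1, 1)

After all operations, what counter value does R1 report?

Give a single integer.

Op 1: inc R2 by 3 -> R2=(0,0,3) value=3
Op 2: inc R2 by 2 -> R2=(0,0,5) value=5
Op 3: inc R1 by 5 -> R1=(0,5,0) value=5
Op 4: merge R1<->R2 -> R1=(0,5,5) R2=(0,5,5)
Op 5: merge R0<->R2 -> R0=(0,5,5) R2=(0,5,5)
Op 6: inc R1 by 5 -> R1=(0,10,5) value=15
Op 7: inc R2 by 4 -> R2=(0,5,9) value=14
Op 8: inc R0 by 5 -> R0=(5,5,5) value=15
Op 9: merge R2<->R0 -> R2=(5,5,9) R0=(5,5,9)
Op 10: inc R1 by 1 -> R1=(0,11,5) value=16

Answer: 16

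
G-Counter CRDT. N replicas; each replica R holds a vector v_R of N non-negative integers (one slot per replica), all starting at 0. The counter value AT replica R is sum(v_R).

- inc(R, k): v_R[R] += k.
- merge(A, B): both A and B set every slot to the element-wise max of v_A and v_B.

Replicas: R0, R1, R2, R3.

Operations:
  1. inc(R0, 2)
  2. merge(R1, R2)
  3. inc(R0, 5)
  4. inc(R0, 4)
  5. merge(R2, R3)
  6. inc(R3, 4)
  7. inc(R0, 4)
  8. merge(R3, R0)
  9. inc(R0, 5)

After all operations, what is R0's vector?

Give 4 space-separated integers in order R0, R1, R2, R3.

Answer: 20 0 0 4

Derivation:
Op 1: inc R0 by 2 -> R0=(2,0,0,0) value=2
Op 2: merge R1<->R2 -> R1=(0,0,0,0) R2=(0,0,0,0)
Op 3: inc R0 by 5 -> R0=(7,0,0,0) value=7
Op 4: inc R0 by 4 -> R0=(11,0,0,0) value=11
Op 5: merge R2<->R3 -> R2=(0,0,0,0) R3=(0,0,0,0)
Op 6: inc R3 by 4 -> R3=(0,0,0,4) value=4
Op 7: inc R0 by 4 -> R0=(15,0,0,0) value=15
Op 8: merge R3<->R0 -> R3=(15,0,0,4) R0=(15,0,0,4)
Op 9: inc R0 by 5 -> R0=(20,0,0,4) value=24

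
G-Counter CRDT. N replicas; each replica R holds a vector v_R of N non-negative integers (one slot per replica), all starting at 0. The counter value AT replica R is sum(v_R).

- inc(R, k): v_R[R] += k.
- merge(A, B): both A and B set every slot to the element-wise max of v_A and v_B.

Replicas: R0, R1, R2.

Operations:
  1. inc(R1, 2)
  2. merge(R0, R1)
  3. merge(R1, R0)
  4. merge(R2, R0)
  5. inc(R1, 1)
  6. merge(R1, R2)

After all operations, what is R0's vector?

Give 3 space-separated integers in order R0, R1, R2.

Op 1: inc R1 by 2 -> R1=(0,2,0) value=2
Op 2: merge R0<->R1 -> R0=(0,2,0) R1=(0,2,0)
Op 3: merge R1<->R0 -> R1=(0,2,0) R0=(0,2,0)
Op 4: merge R2<->R0 -> R2=(0,2,0) R0=(0,2,0)
Op 5: inc R1 by 1 -> R1=(0,3,0) value=3
Op 6: merge R1<->R2 -> R1=(0,3,0) R2=(0,3,0)

Answer: 0 2 0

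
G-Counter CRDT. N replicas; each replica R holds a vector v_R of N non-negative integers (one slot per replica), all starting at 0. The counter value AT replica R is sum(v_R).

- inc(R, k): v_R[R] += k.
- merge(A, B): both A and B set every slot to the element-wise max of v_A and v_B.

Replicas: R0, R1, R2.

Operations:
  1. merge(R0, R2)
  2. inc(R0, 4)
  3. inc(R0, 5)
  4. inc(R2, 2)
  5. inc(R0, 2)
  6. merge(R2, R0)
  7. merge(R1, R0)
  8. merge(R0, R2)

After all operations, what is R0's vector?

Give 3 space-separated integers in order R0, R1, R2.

Op 1: merge R0<->R2 -> R0=(0,0,0) R2=(0,0,0)
Op 2: inc R0 by 4 -> R0=(4,0,0) value=4
Op 3: inc R0 by 5 -> R0=(9,0,0) value=9
Op 4: inc R2 by 2 -> R2=(0,0,2) value=2
Op 5: inc R0 by 2 -> R0=(11,0,0) value=11
Op 6: merge R2<->R0 -> R2=(11,0,2) R0=(11,0,2)
Op 7: merge R1<->R0 -> R1=(11,0,2) R0=(11,0,2)
Op 8: merge R0<->R2 -> R0=(11,0,2) R2=(11,0,2)

Answer: 11 0 2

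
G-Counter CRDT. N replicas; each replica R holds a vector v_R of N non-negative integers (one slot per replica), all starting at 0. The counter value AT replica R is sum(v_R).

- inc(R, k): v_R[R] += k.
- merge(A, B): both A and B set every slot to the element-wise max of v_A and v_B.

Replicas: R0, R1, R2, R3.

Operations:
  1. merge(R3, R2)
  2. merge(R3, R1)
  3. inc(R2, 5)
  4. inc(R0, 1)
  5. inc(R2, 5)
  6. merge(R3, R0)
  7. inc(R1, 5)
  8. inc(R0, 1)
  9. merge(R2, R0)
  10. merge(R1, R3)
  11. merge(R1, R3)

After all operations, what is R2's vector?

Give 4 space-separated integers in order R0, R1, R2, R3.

Answer: 2 0 10 0

Derivation:
Op 1: merge R3<->R2 -> R3=(0,0,0,0) R2=(0,0,0,0)
Op 2: merge R3<->R1 -> R3=(0,0,0,0) R1=(0,0,0,0)
Op 3: inc R2 by 5 -> R2=(0,0,5,0) value=5
Op 4: inc R0 by 1 -> R0=(1,0,0,0) value=1
Op 5: inc R2 by 5 -> R2=(0,0,10,0) value=10
Op 6: merge R3<->R0 -> R3=(1,0,0,0) R0=(1,0,0,0)
Op 7: inc R1 by 5 -> R1=(0,5,0,0) value=5
Op 8: inc R0 by 1 -> R0=(2,0,0,0) value=2
Op 9: merge R2<->R0 -> R2=(2,0,10,0) R0=(2,0,10,0)
Op 10: merge R1<->R3 -> R1=(1,5,0,0) R3=(1,5,0,0)
Op 11: merge R1<->R3 -> R1=(1,5,0,0) R3=(1,5,0,0)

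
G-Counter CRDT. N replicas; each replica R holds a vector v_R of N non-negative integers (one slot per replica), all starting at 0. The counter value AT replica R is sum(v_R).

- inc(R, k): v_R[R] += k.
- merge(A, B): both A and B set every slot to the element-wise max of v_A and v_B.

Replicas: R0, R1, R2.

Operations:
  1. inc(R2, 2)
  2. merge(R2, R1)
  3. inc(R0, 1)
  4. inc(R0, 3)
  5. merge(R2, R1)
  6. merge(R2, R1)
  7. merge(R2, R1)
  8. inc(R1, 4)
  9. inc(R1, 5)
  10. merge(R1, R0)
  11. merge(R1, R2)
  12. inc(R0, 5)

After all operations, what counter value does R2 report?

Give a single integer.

Op 1: inc R2 by 2 -> R2=(0,0,2) value=2
Op 2: merge R2<->R1 -> R2=(0,0,2) R1=(0,0,2)
Op 3: inc R0 by 1 -> R0=(1,0,0) value=1
Op 4: inc R0 by 3 -> R0=(4,0,0) value=4
Op 5: merge R2<->R1 -> R2=(0,0,2) R1=(0,0,2)
Op 6: merge R2<->R1 -> R2=(0,0,2) R1=(0,0,2)
Op 7: merge R2<->R1 -> R2=(0,0,2) R1=(0,0,2)
Op 8: inc R1 by 4 -> R1=(0,4,2) value=6
Op 9: inc R1 by 5 -> R1=(0,9,2) value=11
Op 10: merge R1<->R0 -> R1=(4,9,2) R0=(4,9,2)
Op 11: merge R1<->R2 -> R1=(4,9,2) R2=(4,9,2)
Op 12: inc R0 by 5 -> R0=(9,9,2) value=20

Answer: 15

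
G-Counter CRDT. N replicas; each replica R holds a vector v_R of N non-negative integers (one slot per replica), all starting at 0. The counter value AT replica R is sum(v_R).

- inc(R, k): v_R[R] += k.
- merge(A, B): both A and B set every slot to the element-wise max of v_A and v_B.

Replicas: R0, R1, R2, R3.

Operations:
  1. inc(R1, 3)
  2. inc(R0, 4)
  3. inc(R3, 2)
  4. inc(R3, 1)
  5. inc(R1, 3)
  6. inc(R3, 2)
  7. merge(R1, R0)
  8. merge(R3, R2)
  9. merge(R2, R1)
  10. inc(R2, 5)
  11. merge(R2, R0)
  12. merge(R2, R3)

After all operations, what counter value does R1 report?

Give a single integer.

Answer: 15

Derivation:
Op 1: inc R1 by 3 -> R1=(0,3,0,0) value=3
Op 2: inc R0 by 4 -> R0=(4,0,0,0) value=4
Op 3: inc R3 by 2 -> R3=(0,0,0,2) value=2
Op 4: inc R3 by 1 -> R3=(0,0,0,3) value=3
Op 5: inc R1 by 3 -> R1=(0,6,0,0) value=6
Op 6: inc R3 by 2 -> R3=(0,0,0,5) value=5
Op 7: merge R1<->R0 -> R1=(4,6,0,0) R0=(4,6,0,0)
Op 8: merge R3<->R2 -> R3=(0,0,0,5) R2=(0,0,0,5)
Op 9: merge R2<->R1 -> R2=(4,6,0,5) R1=(4,6,0,5)
Op 10: inc R2 by 5 -> R2=(4,6,5,5) value=20
Op 11: merge R2<->R0 -> R2=(4,6,5,5) R0=(4,6,5,5)
Op 12: merge R2<->R3 -> R2=(4,6,5,5) R3=(4,6,5,5)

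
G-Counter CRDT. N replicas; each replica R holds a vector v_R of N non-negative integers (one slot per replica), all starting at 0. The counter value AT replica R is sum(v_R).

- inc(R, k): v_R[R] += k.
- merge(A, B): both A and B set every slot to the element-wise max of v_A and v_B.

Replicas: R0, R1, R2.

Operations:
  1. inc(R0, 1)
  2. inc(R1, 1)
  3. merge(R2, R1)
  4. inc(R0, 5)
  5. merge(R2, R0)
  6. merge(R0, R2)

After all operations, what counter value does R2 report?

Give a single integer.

Answer: 7

Derivation:
Op 1: inc R0 by 1 -> R0=(1,0,0) value=1
Op 2: inc R1 by 1 -> R1=(0,1,0) value=1
Op 3: merge R2<->R1 -> R2=(0,1,0) R1=(0,1,0)
Op 4: inc R0 by 5 -> R0=(6,0,0) value=6
Op 5: merge R2<->R0 -> R2=(6,1,0) R0=(6,1,0)
Op 6: merge R0<->R2 -> R0=(6,1,0) R2=(6,1,0)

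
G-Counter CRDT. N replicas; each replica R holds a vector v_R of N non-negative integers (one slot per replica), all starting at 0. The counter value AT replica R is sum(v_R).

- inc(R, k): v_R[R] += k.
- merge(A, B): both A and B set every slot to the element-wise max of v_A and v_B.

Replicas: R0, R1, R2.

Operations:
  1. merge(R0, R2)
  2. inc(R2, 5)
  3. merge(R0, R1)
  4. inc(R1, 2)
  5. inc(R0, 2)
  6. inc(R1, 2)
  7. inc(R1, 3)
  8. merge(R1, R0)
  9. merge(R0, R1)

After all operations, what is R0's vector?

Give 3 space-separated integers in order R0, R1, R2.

Answer: 2 7 0

Derivation:
Op 1: merge R0<->R2 -> R0=(0,0,0) R2=(0,0,0)
Op 2: inc R2 by 5 -> R2=(0,0,5) value=5
Op 3: merge R0<->R1 -> R0=(0,0,0) R1=(0,0,0)
Op 4: inc R1 by 2 -> R1=(0,2,0) value=2
Op 5: inc R0 by 2 -> R0=(2,0,0) value=2
Op 6: inc R1 by 2 -> R1=(0,4,0) value=4
Op 7: inc R1 by 3 -> R1=(0,7,0) value=7
Op 8: merge R1<->R0 -> R1=(2,7,0) R0=(2,7,0)
Op 9: merge R0<->R1 -> R0=(2,7,0) R1=(2,7,0)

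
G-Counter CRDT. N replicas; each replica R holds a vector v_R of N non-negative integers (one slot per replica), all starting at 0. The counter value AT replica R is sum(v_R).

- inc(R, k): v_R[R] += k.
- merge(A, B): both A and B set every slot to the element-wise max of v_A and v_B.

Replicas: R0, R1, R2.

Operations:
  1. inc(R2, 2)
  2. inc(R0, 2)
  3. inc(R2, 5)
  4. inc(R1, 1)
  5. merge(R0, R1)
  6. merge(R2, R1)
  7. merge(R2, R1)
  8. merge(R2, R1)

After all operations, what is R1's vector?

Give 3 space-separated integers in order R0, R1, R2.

Op 1: inc R2 by 2 -> R2=(0,0,2) value=2
Op 2: inc R0 by 2 -> R0=(2,0,0) value=2
Op 3: inc R2 by 5 -> R2=(0,0,7) value=7
Op 4: inc R1 by 1 -> R1=(0,1,0) value=1
Op 5: merge R0<->R1 -> R0=(2,1,0) R1=(2,1,0)
Op 6: merge R2<->R1 -> R2=(2,1,7) R1=(2,1,7)
Op 7: merge R2<->R1 -> R2=(2,1,7) R1=(2,1,7)
Op 8: merge R2<->R1 -> R2=(2,1,7) R1=(2,1,7)

Answer: 2 1 7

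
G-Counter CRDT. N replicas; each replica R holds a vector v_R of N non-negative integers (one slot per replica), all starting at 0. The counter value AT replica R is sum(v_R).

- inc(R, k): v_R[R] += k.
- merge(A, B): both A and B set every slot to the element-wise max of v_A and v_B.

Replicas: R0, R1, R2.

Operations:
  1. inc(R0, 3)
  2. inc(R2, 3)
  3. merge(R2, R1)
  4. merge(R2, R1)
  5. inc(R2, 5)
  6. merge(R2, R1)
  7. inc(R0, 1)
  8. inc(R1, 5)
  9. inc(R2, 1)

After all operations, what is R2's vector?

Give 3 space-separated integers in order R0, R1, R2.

Answer: 0 0 9

Derivation:
Op 1: inc R0 by 3 -> R0=(3,0,0) value=3
Op 2: inc R2 by 3 -> R2=(0,0,3) value=3
Op 3: merge R2<->R1 -> R2=(0,0,3) R1=(0,0,3)
Op 4: merge R2<->R1 -> R2=(0,0,3) R1=(0,0,3)
Op 5: inc R2 by 5 -> R2=(0,0,8) value=8
Op 6: merge R2<->R1 -> R2=(0,0,8) R1=(0,0,8)
Op 7: inc R0 by 1 -> R0=(4,0,0) value=4
Op 8: inc R1 by 5 -> R1=(0,5,8) value=13
Op 9: inc R2 by 1 -> R2=(0,0,9) value=9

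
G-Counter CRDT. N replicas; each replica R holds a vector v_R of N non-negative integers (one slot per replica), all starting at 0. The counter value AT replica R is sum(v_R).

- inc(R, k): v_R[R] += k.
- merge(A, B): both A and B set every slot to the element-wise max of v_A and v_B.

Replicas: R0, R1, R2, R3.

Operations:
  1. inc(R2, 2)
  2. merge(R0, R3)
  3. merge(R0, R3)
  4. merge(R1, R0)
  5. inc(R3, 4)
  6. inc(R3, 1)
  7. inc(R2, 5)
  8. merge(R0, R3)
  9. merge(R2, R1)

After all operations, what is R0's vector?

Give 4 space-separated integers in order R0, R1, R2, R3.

Op 1: inc R2 by 2 -> R2=(0,0,2,0) value=2
Op 2: merge R0<->R3 -> R0=(0,0,0,0) R3=(0,0,0,0)
Op 3: merge R0<->R3 -> R0=(0,0,0,0) R3=(0,0,0,0)
Op 4: merge R1<->R0 -> R1=(0,0,0,0) R0=(0,0,0,0)
Op 5: inc R3 by 4 -> R3=(0,0,0,4) value=4
Op 6: inc R3 by 1 -> R3=(0,0,0,5) value=5
Op 7: inc R2 by 5 -> R2=(0,0,7,0) value=7
Op 8: merge R0<->R3 -> R0=(0,0,0,5) R3=(0,0,0,5)
Op 9: merge R2<->R1 -> R2=(0,0,7,0) R1=(0,0,7,0)

Answer: 0 0 0 5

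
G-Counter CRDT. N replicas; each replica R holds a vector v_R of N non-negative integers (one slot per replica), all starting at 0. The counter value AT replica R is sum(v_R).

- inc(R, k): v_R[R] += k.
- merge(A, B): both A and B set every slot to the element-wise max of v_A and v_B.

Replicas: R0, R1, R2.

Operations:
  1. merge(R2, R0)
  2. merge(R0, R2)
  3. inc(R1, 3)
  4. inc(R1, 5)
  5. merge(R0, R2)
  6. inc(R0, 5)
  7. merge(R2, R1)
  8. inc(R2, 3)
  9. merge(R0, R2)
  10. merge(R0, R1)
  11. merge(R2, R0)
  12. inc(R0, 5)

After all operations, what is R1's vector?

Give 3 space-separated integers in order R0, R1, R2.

Answer: 5 8 3

Derivation:
Op 1: merge R2<->R0 -> R2=(0,0,0) R0=(0,0,0)
Op 2: merge R0<->R2 -> R0=(0,0,0) R2=(0,0,0)
Op 3: inc R1 by 3 -> R1=(0,3,0) value=3
Op 4: inc R1 by 5 -> R1=(0,8,0) value=8
Op 5: merge R0<->R2 -> R0=(0,0,0) R2=(0,0,0)
Op 6: inc R0 by 5 -> R0=(5,0,0) value=5
Op 7: merge R2<->R1 -> R2=(0,8,0) R1=(0,8,0)
Op 8: inc R2 by 3 -> R2=(0,8,3) value=11
Op 9: merge R0<->R2 -> R0=(5,8,3) R2=(5,8,3)
Op 10: merge R0<->R1 -> R0=(5,8,3) R1=(5,8,3)
Op 11: merge R2<->R0 -> R2=(5,8,3) R0=(5,8,3)
Op 12: inc R0 by 5 -> R0=(10,8,3) value=21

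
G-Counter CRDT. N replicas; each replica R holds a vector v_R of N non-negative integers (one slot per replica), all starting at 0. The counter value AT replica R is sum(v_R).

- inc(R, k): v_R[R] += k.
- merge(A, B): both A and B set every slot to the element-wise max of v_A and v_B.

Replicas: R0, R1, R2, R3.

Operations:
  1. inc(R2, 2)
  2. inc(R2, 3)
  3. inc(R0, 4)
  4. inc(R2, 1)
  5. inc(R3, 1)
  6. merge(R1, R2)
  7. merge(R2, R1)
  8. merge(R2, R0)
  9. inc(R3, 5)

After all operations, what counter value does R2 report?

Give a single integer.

Op 1: inc R2 by 2 -> R2=(0,0,2,0) value=2
Op 2: inc R2 by 3 -> R2=(0,0,5,0) value=5
Op 3: inc R0 by 4 -> R0=(4,0,0,0) value=4
Op 4: inc R2 by 1 -> R2=(0,0,6,0) value=6
Op 5: inc R3 by 1 -> R3=(0,0,0,1) value=1
Op 6: merge R1<->R2 -> R1=(0,0,6,0) R2=(0,0,6,0)
Op 7: merge R2<->R1 -> R2=(0,0,6,0) R1=(0,0,6,0)
Op 8: merge R2<->R0 -> R2=(4,0,6,0) R0=(4,0,6,0)
Op 9: inc R3 by 5 -> R3=(0,0,0,6) value=6

Answer: 10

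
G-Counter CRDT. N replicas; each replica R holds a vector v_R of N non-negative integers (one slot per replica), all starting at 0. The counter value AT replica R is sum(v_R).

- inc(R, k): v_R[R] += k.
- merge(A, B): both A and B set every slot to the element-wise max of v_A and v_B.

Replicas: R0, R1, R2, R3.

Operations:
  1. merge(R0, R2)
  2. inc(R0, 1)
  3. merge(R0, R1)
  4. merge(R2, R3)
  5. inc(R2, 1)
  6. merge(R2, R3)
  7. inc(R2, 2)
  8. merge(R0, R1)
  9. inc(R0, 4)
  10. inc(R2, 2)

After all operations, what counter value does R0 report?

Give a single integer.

Op 1: merge R0<->R2 -> R0=(0,0,0,0) R2=(0,0,0,0)
Op 2: inc R0 by 1 -> R0=(1,0,0,0) value=1
Op 3: merge R0<->R1 -> R0=(1,0,0,0) R1=(1,0,0,0)
Op 4: merge R2<->R3 -> R2=(0,0,0,0) R3=(0,0,0,0)
Op 5: inc R2 by 1 -> R2=(0,0,1,0) value=1
Op 6: merge R2<->R3 -> R2=(0,0,1,0) R3=(0,0,1,0)
Op 7: inc R2 by 2 -> R2=(0,0,3,0) value=3
Op 8: merge R0<->R1 -> R0=(1,0,0,0) R1=(1,0,0,0)
Op 9: inc R0 by 4 -> R0=(5,0,0,0) value=5
Op 10: inc R2 by 2 -> R2=(0,0,5,0) value=5

Answer: 5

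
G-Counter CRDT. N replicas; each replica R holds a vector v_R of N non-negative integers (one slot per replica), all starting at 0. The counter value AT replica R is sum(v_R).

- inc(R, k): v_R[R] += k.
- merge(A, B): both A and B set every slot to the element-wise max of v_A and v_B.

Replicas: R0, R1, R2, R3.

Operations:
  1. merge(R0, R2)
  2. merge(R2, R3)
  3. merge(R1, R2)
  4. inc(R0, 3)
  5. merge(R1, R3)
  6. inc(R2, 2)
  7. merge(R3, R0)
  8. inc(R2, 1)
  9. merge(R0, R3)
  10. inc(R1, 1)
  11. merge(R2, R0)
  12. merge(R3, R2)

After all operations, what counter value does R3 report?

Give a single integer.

Op 1: merge R0<->R2 -> R0=(0,0,0,0) R2=(0,0,0,0)
Op 2: merge R2<->R3 -> R2=(0,0,0,0) R3=(0,0,0,0)
Op 3: merge R1<->R2 -> R1=(0,0,0,0) R2=(0,0,0,0)
Op 4: inc R0 by 3 -> R0=(3,0,0,0) value=3
Op 5: merge R1<->R3 -> R1=(0,0,0,0) R3=(0,0,0,0)
Op 6: inc R2 by 2 -> R2=(0,0,2,0) value=2
Op 7: merge R3<->R0 -> R3=(3,0,0,0) R0=(3,0,0,0)
Op 8: inc R2 by 1 -> R2=(0,0,3,0) value=3
Op 9: merge R0<->R3 -> R0=(3,0,0,0) R3=(3,0,0,0)
Op 10: inc R1 by 1 -> R1=(0,1,0,0) value=1
Op 11: merge R2<->R0 -> R2=(3,0,3,0) R0=(3,0,3,0)
Op 12: merge R3<->R2 -> R3=(3,0,3,0) R2=(3,0,3,0)

Answer: 6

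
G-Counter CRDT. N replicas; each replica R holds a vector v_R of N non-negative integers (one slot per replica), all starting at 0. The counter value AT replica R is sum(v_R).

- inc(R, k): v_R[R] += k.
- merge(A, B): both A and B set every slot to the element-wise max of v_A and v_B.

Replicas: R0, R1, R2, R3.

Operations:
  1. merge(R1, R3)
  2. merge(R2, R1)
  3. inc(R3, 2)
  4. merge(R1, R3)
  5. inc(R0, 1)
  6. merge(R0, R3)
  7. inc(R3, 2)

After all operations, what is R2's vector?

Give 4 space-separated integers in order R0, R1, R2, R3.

Answer: 0 0 0 0

Derivation:
Op 1: merge R1<->R3 -> R1=(0,0,0,0) R3=(0,0,0,0)
Op 2: merge R2<->R1 -> R2=(0,0,0,0) R1=(0,0,0,0)
Op 3: inc R3 by 2 -> R3=(0,0,0,2) value=2
Op 4: merge R1<->R3 -> R1=(0,0,0,2) R3=(0,0,0,2)
Op 5: inc R0 by 1 -> R0=(1,0,0,0) value=1
Op 6: merge R0<->R3 -> R0=(1,0,0,2) R3=(1,0,0,2)
Op 7: inc R3 by 2 -> R3=(1,0,0,4) value=5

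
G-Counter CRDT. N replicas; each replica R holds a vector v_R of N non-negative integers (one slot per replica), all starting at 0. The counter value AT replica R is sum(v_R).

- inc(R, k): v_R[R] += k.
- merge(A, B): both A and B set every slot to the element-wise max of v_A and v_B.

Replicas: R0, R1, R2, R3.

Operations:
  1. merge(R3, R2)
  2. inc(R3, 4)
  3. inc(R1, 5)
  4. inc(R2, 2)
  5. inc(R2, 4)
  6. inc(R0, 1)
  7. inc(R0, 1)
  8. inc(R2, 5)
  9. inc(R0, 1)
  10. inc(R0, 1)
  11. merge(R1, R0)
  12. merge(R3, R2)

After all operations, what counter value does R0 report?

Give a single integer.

Answer: 9

Derivation:
Op 1: merge R3<->R2 -> R3=(0,0,0,0) R2=(0,0,0,0)
Op 2: inc R3 by 4 -> R3=(0,0,0,4) value=4
Op 3: inc R1 by 5 -> R1=(0,5,0,0) value=5
Op 4: inc R2 by 2 -> R2=(0,0,2,0) value=2
Op 5: inc R2 by 4 -> R2=(0,0,6,0) value=6
Op 6: inc R0 by 1 -> R0=(1,0,0,0) value=1
Op 7: inc R0 by 1 -> R0=(2,0,0,0) value=2
Op 8: inc R2 by 5 -> R2=(0,0,11,0) value=11
Op 9: inc R0 by 1 -> R0=(3,0,0,0) value=3
Op 10: inc R0 by 1 -> R0=(4,0,0,0) value=4
Op 11: merge R1<->R0 -> R1=(4,5,0,0) R0=(4,5,0,0)
Op 12: merge R3<->R2 -> R3=(0,0,11,4) R2=(0,0,11,4)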